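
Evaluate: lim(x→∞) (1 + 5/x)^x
This is an exponential indeterminate form.

For exponential indeterminate forms, take the natural log:
  Let L = lim(x→∞) (1 + 5/x)^x
  Then ln(L) = lim(x→∞) [exponent × ln(base)]
  Evaluate using L'Hôpital or standard limits, then exponentiate.
  L = e^(5)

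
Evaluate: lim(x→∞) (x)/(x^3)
This is an ∞/∞ indeterminate form.

Apply L'Hôpital's rule: differentiate numerator and denominator separately.
  f(x) = x   ⇒   f'(x) = 1
  g(x) = x^3   ⇒   g'(x) = 3·x^2
  lim(x→∞) f'(x)/g'(x) = lim(x→∞) (1)/(3·x^2)
  = 0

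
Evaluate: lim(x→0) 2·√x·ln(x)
This is a 0·∞ indeterminate form.

Rewrite 0·∞ as a quotient (0/0 or ∞/∞ form), then apply L'Hôpital's rule:
  lim(x→0) 2·√x·ln(x) = 0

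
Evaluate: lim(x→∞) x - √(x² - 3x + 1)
This is an ∞-∞ indeterminate form.

Combine fractions or rationalize to convert ∞-∞ to 0/0 form:
  lim(x→∞) x - √(x² - 3x + 1) = 3/2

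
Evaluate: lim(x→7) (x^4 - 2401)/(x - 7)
This is a standard limit.

Factor or rationalize the expression:
  lim(x→7) (x^4 - 2401)/(x - 7) = 1372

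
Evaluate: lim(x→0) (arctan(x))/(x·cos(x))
This is a 0/0 indeterminate form.

Apply L'Hôpital's rule: differentiate numerator and denominator separately.
  f(x) = atan(x)   ⇒   f'(x) = 1/(x^2 + 1)
  g(x) = x·cos(x)   ⇒   g'(x) = -x·sin(x) + cos(x)
  lim(x→0) f'(x)/g'(x) = lim(x→0) (1/(x^2 + 1))/(-x·sin(x) + cos(x))
  = 1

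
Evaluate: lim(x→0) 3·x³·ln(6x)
This is a 0·∞ indeterminate form.

Rewrite 0·∞ as a quotient (0/0 or ∞/∞ form), then apply L'Hôpital's rule:
  lim(x→0) 3·x³·ln(6x) = 0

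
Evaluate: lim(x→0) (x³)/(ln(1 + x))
This is a 0/0 indeterminate form.

Apply L'Hôpital's rule: differentiate numerator and denominator separately.
  f(x) = x^3   ⇒   f'(x) = 3·x^2
  g(x) = ln(x + 1)   ⇒   g'(x) = 1/(x + 1)
  lim(x→0) f'(x)/g'(x) = lim(x→0) (3·x^2)/(1/(x + 1))
  = 0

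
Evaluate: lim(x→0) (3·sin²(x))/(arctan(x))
This is a 0/0 indeterminate form.

Apply L'Hôpital's rule: differentiate numerator and denominator separately.
  f(x) = 3·sin(x)^2   ⇒   f'(x) = 6·sin(x)·cos(x)
  g(x) = atan(x)   ⇒   g'(x) = 1/(x^2 + 1)
  lim(x→0) f'(x)/g'(x) = lim(x→0) (6·sin(x)·cos(x))/(1/(x^2 + 1))
  = 0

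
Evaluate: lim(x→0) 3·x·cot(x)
This is a 0·∞ indeterminate form.

Rewrite 0·∞ as a quotient (0/0 or ∞/∞ form), then apply L'Hôpital's rule:
  lim(x→0) 3·x·cot(x) = 3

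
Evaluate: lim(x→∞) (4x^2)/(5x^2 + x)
This is an ∞/∞ indeterminate form.

Apply L'Hôpital's rule: differentiate numerator and denominator separately.
  f(x) = 4·x^2   ⇒   f'(x) = 8·x
  g(x) = 5·x^2 + x   ⇒   g'(x) = 10·x + 1
  lim(x→∞) f'(x)/g'(x) = lim(x→∞) (8·x)/(10·x + 1)
  = 4/5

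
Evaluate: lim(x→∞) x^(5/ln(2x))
This is an exponential indeterminate form.

For exponential indeterminate forms, take the natural log:
  Let L = lim(x→∞) x^(5/ln(2x))
  Then ln(L) = lim(x→∞) [exponent × ln(base)]
  Evaluate using L'Hôpital or standard limits, then exponentiate.
  L = e^(5)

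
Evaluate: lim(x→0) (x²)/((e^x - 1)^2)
This is a 0/0 indeterminate form.

Apply L'Hôpital's rule: differentiate numerator and denominator separately.
  f(x) = x^2   ⇒   f'(x) = 2·x
  g(x) = (e^(x) - 1)^2   ⇒   g'(x) = 2·(e^(x) - 1)·e^(x)
  lim(x→0) f'(x)/g'(x) = lim(x→0) (2·x)/(2·(e^(x) - 1)·e^(x))
  = 1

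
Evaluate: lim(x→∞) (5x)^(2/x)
This is an exponential indeterminate form.

For exponential indeterminate forms, take the natural log:
  Let L = lim(x→∞) (5x)^(2/x)
  Then ln(L) = lim(x→∞) [exponent × ln(base)]
  Evaluate using L'Hôpital or standard limits, then exponentiate.
  L = 1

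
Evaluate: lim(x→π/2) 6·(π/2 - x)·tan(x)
This is a 0·∞ indeterminate form.

Rewrite 0·∞ as a quotient (0/0 or ∞/∞ form), then apply L'Hôpital's rule:
  lim(x→π/2) 6·(π/2 - x)·tan(x) = 6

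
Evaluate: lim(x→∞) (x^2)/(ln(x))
This is an ∞/∞ indeterminate form.

Apply L'Hôpital's rule: differentiate numerator and denominator separately.
  f(x) = x^2   ⇒   f'(x) = 2·x
  g(x) = ln(x)   ⇒   g'(x) = 1/x
  lim(x→∞) f'(x)/g'(x) = lim(x→∞) (2·x)/(1/x)
  = ∞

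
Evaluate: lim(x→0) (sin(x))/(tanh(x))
This is a 0/0 indeterminate form.

Apply L'Hôpital's rule: differentiate numerator and denominator separately.
  f(x) = sin(x)   ⇒   f'(x) = cos(x)
  g(x) = tanh(x)   ⇒   g'(x) = 1 - tanh(x)^2
  lim(x→0) f'(x)/g'(x) = lim(x→0) (cos(x))/(1 - tanh(x)^2)
  = 1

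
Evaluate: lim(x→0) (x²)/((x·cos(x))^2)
This is a 0/0 indeterminate form.

Apply L'Hôpital's rule: differentiate numerator and denominator separately.
  f(x) = x^2   ⇒   f'(x) = 2·x
  g(x) = x^2·cos(x)^2   ⇒   g'(x) = -2·x^2·sin(x)·cos(x) + 2·x·cos(x)^2
  lim(x→0) f'(x)/g'(x) = lim(x→0) (2·x)/(-2·x^2·sin(x)·cos(x) + 2·x·cos(x)^2)
  = 1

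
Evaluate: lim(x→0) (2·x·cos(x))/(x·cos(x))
This is a 0/0 indeterminate form.

Apply L'Hôpital's rule: differentiate numerator and denominator separately.
  f(x) = 2·x·cos(x)   ⇒   f'(x) = -2·x·sin(x) + 2·cos(x)
  g(x) = x·cos(x)   ⇒   g'(x) = -x·sin(x) + cos(x)
  lim(x→0) f'(x)/g'(x) = lim(x→0) (-2·x·sin(x) + 2·cos(x))/(-x·sin(x) + cos(x))
  = 2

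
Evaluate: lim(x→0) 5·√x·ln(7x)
This is a 0·∞ indeterminate form.

Rewrite 0·∞ as a quotient (0/0 or ∞/∞ form), then apply L'Hôpital's rule:
  lim(x→0) 5·√x·ln(7x) = 0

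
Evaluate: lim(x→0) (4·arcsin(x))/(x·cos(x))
This is a 0/0 indeterminate form.

Apply L'Hôpital's rule: differentiate numerator and denominator separately.
  f(x) = 4·asin(x)   ⇒   f'(x) = 4/sqrt(1 - x^2)
  g(x) = x·cos(x)   ⇒   g'(x) = -x·sin(x) + cos(x)
  lim(x→0) f'(x)/g'(x) = lim(x→0) (4/sqrt(1 - x^2))/(-x·sin(x) + cos(x))
  = 4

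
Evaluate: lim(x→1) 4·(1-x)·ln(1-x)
This is a 0·∞ indeterminate form.

Rewrite 0·∞ as a quotient (0/0 or ∞/∞ form), then apply L'Hôpital's rule:
  lim(x→1) 4·(1-x)·ln(1-x) = 0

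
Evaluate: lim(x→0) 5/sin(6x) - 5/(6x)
This is an ∞-∞ indeterminate form.

Combine fractions or rationalize to convert ∞-∞ to 0/0 form:
  lim(x→0) 5/sin(6x) - 5/(6x) = 0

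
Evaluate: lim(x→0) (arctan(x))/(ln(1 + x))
This is a 0/0 indeterminate form.

Apply L'Hôpital's rule: differentiate numerator and denominator separately.
  f(x) = atan(x)   ⇒   f'(x) = 1/(x^2 + 1)
  g(x) = ln(x + 1)   ⇒   g'(x) = 1/(x + 1)
  lim(x→0) f'(x)/g'(x) = lim(x→0) (1/(x^2 + 1))/(1/(x + 1))
  = 1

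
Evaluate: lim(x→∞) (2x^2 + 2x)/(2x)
This is an ∞/∞ indeterminate form.

Apply L'Hôpital's rule: differentiate numerator and denominator separately.
  f(x) = 2·x^2 + 2·x   ⇒   f'(x) = 4·x + 2
  g(x) = 2·x   ⇒   g'(x) = 2
  lim(x→∞) f'(x)/g'(x) = lim(x→∞) (4·x + 2)/(2)
  = ∞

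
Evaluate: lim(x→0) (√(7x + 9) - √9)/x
This is a standard limit.

Factor or rationalize the expression:
  lim(x→0) (√(7x + 9) - √9)/x = 7/6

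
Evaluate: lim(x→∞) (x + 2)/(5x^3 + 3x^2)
This is an ∞/∞ indeterminate form.

Apply L'Hôpital's rule: differentiate numerator and denominator separately.
  f(x) = x + 2   ⇒   f'(x) = 1
  g(x) = 5·x^3 + 3·x^2   ⇒   g'(x) = 15·x^2 + 6·x
  lim(x→∞) f'(x)/g'(x) = lim(x→∞) (1)/(15·x^2 + 6·x)
  = 0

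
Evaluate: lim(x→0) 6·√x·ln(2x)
This is a 0·∞ indeterminate form.

Rewrite 0·∞ as a quotient (0/0 or ∞/∞ form), then apply L'Hôpital's rule:
  lim(x→0) 6·√x·ln(2x) = 0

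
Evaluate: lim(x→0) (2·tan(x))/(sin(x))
This is a 0/0 indeterminate form.

Apply L'Hôpital's rule: differentiate numerator and denominator separately.
  f(x) = 2·tan(x)   ⇒   f'(x) = 2·tan(x)^2 + 2
  g(x) = sin(x)   ⇒   g'(x) = cos(x)
  lim(x→0) f'(x)/g'(x) = lim(x→0) (2·tan(x)^2 + 2)/(cos(x))
  = 2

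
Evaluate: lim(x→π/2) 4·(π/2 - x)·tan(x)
This is a 0·∞ indeterminate form.

Rewrite 0·∞ as a quotient (0/0 or ∞/∞ form), then apply L'Hôpital's rule:
  lim(x→π/2) 4·(π/2 - x)·tan(x) = 4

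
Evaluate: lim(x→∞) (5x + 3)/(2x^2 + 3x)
This is an ∞/∞ indeterminate form.

Apply L'Hôpital's rule: differentiate numerator and denominator separately.
  f(x) = 5·x + 3   ⇒   f'(x) = 5
  g(x) = 2·x^2 + 3·x   ⇒   g'(x) = 4·x + 3
  lim(x→∞) f'(x)/g'(x) = lim(x→∞) (5)/(4·x + 3)
  = 0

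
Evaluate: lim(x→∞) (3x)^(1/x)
This is an exponential indeterminate form.

For exponential indeterminate forms, take the natural log:
  Let L = lim(x→∞) (3x)^(1/x)
  Then ln(L) = lim(x→∞) [exponent × ln(base)]
  Evaluate using L'Hôpital or standard limits, then exponentiate.
  L = 1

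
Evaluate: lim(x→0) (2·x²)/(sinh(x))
This is a 0/0 indeterminate form.

Apply L'Hôpital's rule: differentiate numerator and denominator separately.
  f(x) = 2·x^2   ⇒   f'(x) = 4·x
  g(x) = sinh(x)   ⇒   g'(x) = cosh(x)
  lim(x→0) f'(x)/g'(x) = lim(x→0) (4·x)/(cosh(x))
  = 0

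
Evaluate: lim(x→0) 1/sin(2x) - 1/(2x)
This is an ∞-∞ indeterminate form.

Combine fractions or rationalize to convert ∞-∞ to 0/0 form:
  lim(x→0) 1/sin(2x) - 1/(2x) = 0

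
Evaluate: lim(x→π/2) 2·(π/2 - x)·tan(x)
This is a 0·∞ indeterminate form.

Rewrite 0·∞ as a quotient (0/0 or ∞/∞ form), then apply L'Hôpital's rule:
  lim(x→π/2) 2·(π/2 - x)·tan(x) = 2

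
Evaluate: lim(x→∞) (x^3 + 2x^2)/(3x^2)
This is an ∞/∞ indeterminate form.

Apply L'Hôpital's rule: differentiate numerator and denominator separately.
  f(x) = x^3 + 2·x^2   ⇒   f'(x) = 3·x^2 + 4·x
  g(x) = 3·x^2   ⇒   g'(x) = 6·x
  lim(x→∞) f'(x)/g'(x) = lim(x→∞) (3·x^2 + 4·x)/(6·x)
  = ∞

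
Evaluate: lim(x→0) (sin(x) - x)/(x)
This is a 0/0 indeterminate form.

Apply L'Hôpital's rule: differentiate numerator and denominator separately.
  f(x) = -x + sin(x)   ⇒   f'(x) = cos(x) - 1
  g(x) = x   ⇒   g'(x) = 1
  lim(x→0) f'(x)/g'(x) = lim(x→0) (cos(x) - 1)/(1)
  = 0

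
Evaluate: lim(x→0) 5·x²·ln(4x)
This is a 0·∞ indeterminate form.

Rewrite 0·∞ as a quotient (0/0 or ∞/∞ form), then apply L'Hôpital's rule:
  lim(x→0) 5·x²·ln(4x) = 0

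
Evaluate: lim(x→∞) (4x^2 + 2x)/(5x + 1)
This is an ∞/∞ indeterminate form.

Apply L'Hôpital's rule: differentiate numerator and denominator separately.
  f(x) = 4·x^2 + 2·x   ⇒   f'(x) = 8·x + 2
  g(x) = 5·x + 1   ⇒   g'(x) = 5
  lim(x→∞) f'(x)/g'(x) = lim(x→∞) (8·x + 2)/(5)
  = ∞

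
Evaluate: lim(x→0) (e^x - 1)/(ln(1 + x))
This is a 0/0 indeterminate form.

Apply L'Hôpital's rule: differentiate numerator and denominator separately.
  f(x) = e^(x) - 1   ⇒   f'(x) = e^(x)
  g(x) = ln(x + 1)   ⇒   g'(x) = 1/(x + 1)
  lim(x→0) f'(x)/g'(x) = lim(x→0) (e^(x))/(1/(x + 1))
  = 1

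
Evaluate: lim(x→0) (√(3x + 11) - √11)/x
This is a standard limit.

Factor or rationalize the expression:
  lim(x→0) (√(3x + 11) - √11)/x = 3·sqrt(11)/22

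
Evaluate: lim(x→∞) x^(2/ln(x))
This is an exponential indeterminate form.

For exponential indeterminate forms, take the natural log:
  Let L = lim(x→∞) x^(2/ln(x))
  Then ln(L) = lim(x→∞) [exponent × ln(base)]
  Evaluate using L'Hôpital or standard limits, then exponentiate.
  L = e²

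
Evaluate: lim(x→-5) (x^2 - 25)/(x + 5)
This is a standard limit.

Factor or rationalize the expression:
  lim(x→-5) (x^2 - 25)/(x + 5) = -10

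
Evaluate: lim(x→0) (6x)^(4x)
This is an exponential indeterminate form.

For exponential indeterminate forms, take the natural log:
  Let L = lim(x→0) (6x)^(4x)
  Then ln(L) = lim(x→0) [exponent × ln(base)]
  Evaluate using L'Hôpital or standard limits, then exponentiate.
  L = 1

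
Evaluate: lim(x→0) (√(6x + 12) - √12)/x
This is a standard limit.

Factor or rationalize the expression:
  lim(x→0) (√(6x + 12) - √12)/x = sqrt(3)/2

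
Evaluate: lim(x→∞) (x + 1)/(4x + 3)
This is an ∞/∞ indeterminate form.

Apply L'Hôpital's rule: differentiate numerator and denominator separately.
  f(x) = x + 1   ⇒   f'(x) = 1
  g(x) = 4·x + 3   ⇒   g'(x) = 4
  lim(x→∞) f'(x)/g'(x) = lim(x→∞) (1)/(4)
  = 1/4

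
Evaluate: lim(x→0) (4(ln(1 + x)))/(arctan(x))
This is a 0/0 indeterminate form.

Apply L'Hôpital's rule: differentiate numerator and denominator separately.
  f(x) = 4·ln(x + 1)   ⇒   f'(x) = 4/(x + 1)
  g(x) = atan(x)   ⇒   g'(x) = 1/(x^2 + 1)
  lim(x→0) f'(x)/g'(x) = lim(x→0) (4/(x + 1))/(1/(x^2 + 1))
  = 4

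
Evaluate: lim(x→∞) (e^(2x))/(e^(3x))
This is an ∞/∞ indeterminate form.

Apply L'Hôpital's rule: differentiate numerator and denominator separately.
  f(x) = e^(2·x)   ⇒   f'(x) = 2·e^(2·x)
  g(x) = e^(3·x)   ⇒   g'(x) = 3·e^(3·x)
  lim(x→∞) f'(x)/g'(x) = lim(x→∞) (2·e^(2·x))/(3·e^(3·x))
  = 0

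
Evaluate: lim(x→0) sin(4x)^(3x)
This is an exponential indeterminate form.

For exponential indeterminate forms, take the natural log:
  Let L = lim(x→0) sin(4x)^(3x)
  Then ln(L) = lim(x→0) [exponent × ln(base)]
  Evaluate using L'Hôpital or standard limits, then exponentiate.
  L = 1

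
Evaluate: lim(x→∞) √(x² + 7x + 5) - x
This is an ∞-∞ indeterminate form.

Combine fractions or rationalize to convert ∞-∞ to 0/0 form:
  lim(x→∞) √(x² + 7x + 5) - x = 7/2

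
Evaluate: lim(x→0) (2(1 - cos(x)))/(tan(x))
This is a 0/0 indeterminate form.

Apply L'Hôpital's rule: differentiate numerator and denominator separately.
  f(x) = 2 - 2·cos(x)   ⇒   f'(x) = 2·sin(x)
  g(x) = tan(x)   ⇒   g'(x) = tan(x)^2 + 1
  lim(x→0) f'(x)/g'(x) = lim(x→0) (2·sin(x))/(tan(x)^2 + 1)
  = 0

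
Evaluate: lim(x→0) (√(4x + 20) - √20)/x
This is a standard limit.

Factor or rationalize the expression:
  lim(x→0) (√(4x + 20) - √20)/x = sqrt(5)/5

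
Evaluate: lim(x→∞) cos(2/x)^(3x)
This is an exponential indeterminate form.

For exponential indeterminate forms, take the natural log:
  Let L = lim(x→∞) cos(2/x)^(3x)
  Then ln(L) = lim(x→∞) [exponent × ln(base)]
  Evaluate using L'Hôpital or standard limits, then exponentiate.
  L = 1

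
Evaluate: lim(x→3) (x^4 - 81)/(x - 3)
This is a standard limit.

Factor or rationalize the expression:
  lim(x→3) (x^4 - 81)/(x - 3) = 108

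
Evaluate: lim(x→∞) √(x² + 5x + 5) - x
This is an ∞-∞ indeterminate form.

Combine fractions or rationalize to convert ∞-∞ to 0/0 form:
  lim(x→∞) √(x² + 5x + 5) - x = 5/2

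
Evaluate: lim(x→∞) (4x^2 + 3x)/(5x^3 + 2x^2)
This is an ∞/∞ indeterminate form.

Apply L'Hôpital's rule: differentiate numerator and denominator separately.
  f(x) = 4·x^2 + 3·x   ⇒   f'(x) = 8·x + 3
  g(x) = 5·x^3 + 2·x^2   ⇒   g'(x) = 15·x^2 + 4·x
  lim(x→∞) f'(x)/g'(x) = lim(x→∞) (8·x + 3)/(15·x^2 + 4·x)
  = 0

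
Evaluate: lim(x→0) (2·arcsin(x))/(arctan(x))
This is a 0/0 indeterminate form.

Apply L'Hôpital's rule: differentiate numerator and denominator separately.
  f(x) = 2·asin(x)   ⇒   f'(x) = 2/sqrt(1 - x^2)
  g(x) = atan(x)   ⇒   g'(x) = 1/(x^2 + 1)
  lim(x→0) f'(x)/g'(x) = lim(x→0) (2/sqrt(1 - x^2))/(1/(x^2 + 1))
  = 2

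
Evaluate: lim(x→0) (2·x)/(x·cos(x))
This is a 0/0 indeterminate form.

Apply L'Hôpital's rule: differentiate numerator and denominator separately.
  f(x) = 2·x   ⇒   f'(x) = 2
  g(x) = x·cos(x)   ⇒   g'(x) = -x·sin(x) + cos(x)
  lim(x→0) f'(x)/g'(x) = lim(x→0) (2)/(-x·sin(x) + cos(x))
  = 2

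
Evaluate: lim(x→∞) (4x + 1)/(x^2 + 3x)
This is an ∞/∞ indeterminate form.

Apply L'Hôpital's rule: differentiate numerator and denominator separately.
  f(x) = 4·x + 1   ⇒   f'(x) = 4
  g(x) = x^2 + 3·x   ⇒   g'(x) = 2·x + 3
  lim(x→∞) f'(x)/g'(x) = lim(x→∞) (4)/(2·x + 3)
  = 0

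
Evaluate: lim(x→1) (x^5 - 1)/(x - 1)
This is a standard limit.

Factor or rationalize the expression:
  lim(x→1) (x^5 - 1)/(x - 1) = 5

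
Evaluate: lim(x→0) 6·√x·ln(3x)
This is a 0·∞ indeterminate form.

Rewrite 0·∞ as a quotient (0/0 or ∞/∞ form), then apply L'Hôpital's rule:
  lim(x→0) 6·√x·ln(3x) = 0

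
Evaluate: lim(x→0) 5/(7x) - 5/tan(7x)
This is an ∞-∞ indeterminate form.

Combine fractions or rationalize to convert ∞-∞ to 0/0 form:
  lim(x→0) 5/(7x) - 5/tan(7x) = 0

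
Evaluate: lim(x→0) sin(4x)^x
This is an exponential indeterminate form.

For exponential indeterminate forms, take the natural log:
  Let L = lim(x→0) sin(4x)^x
  Then ln(L) = lim(x→0) [exponent × ln(base)]
  Evaluate using L'Hôpital or standard limits, then exponentiate.
  L = 1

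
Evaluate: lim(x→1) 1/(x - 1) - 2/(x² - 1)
This is an ∞-∞ indeterminate form.

Combine fractions or rationalize to convert ∞-∞ to 0/0 form:
  lim(x→1) 1/(x - 1) - 2/(x² - 1) = 1/2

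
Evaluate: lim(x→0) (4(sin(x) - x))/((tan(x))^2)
This is a 0/0 indeterminate form.

Apply L'Hôpital's rule: differentiate numerator and denominator separately.
  f(x) = -4·x + 4·sin(x)   ⇒   f'(x) = 4·cos(x) - 4
  g(x) = tan(x)^2   ⇒   g'(x) = (2·tan(x)^2 + 2)·tan(x)
  lim(x→0) f'(x)/g'(x) = lim(x→0) (4·cos(x) - 4)/((2·tan(x)^2 + 2)·tan(x))
  = 0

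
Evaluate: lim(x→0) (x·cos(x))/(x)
This is a 0/0 indeterminate form.

Apply L'Hôpital's rule: differentiate numerator and denominator separately.
  f(x) = x·cos(x)   ⇒   f'(x) = -x·sin(x) + cos(x)
  g(x) = x   ⇒   g'(x) = 1
  lim(x→0) f'(x)/g'(x) = lim(x→0) (-x·sin(x) + cos(x))/(1)
  = 1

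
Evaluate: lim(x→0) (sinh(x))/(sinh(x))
This is a 0/0 indeterminate form.

Apply L'Hôpital's rule: differentiate numerator and denominator separately.
  f(x) = sinh(x)   ⇒   f'(x) = cosh(x)
  g(x) = sinh(x)   ⇒   g'(x) = cosh(x)
  lim(x→0) f'(x)/g'(x) = lim(x→0) (cosh(x))/(cosh(x))
  = 1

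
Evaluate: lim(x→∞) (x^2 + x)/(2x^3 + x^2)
This is an ∞/∞ indeterminate form.

Apply L'Hôpital's rule: differentiate numerator and denominator separately.
  f(x) = x^2 + x   ⇒   f'(x) = 2·x + 1
  g(x) = 2·x^3 + x^2   ⇒   g'(x) = 6·x^2 + 2·x
  lim(x→∞) f'(x)/g'(x) = lim(x→∞) (2·x + 1)/(6·x^2 + 2·x)
  = 0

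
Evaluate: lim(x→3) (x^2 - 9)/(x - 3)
This is a standard limit.

Factor or rationalize the expression:
  lim(x→3) (x^2 - 9)/(x - 3) = 6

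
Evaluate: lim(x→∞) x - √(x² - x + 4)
This is an ∞-∞ indeterminate form.

Combine fractions or rationalize to convert ∞-∞ to 0/0 form:
  lim(x→∞) x - √(x² - x + 4) = 1/2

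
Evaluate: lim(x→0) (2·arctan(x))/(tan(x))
This is a 0/0 indeterminate form.

Apply L'Hôpital's rule: differentiate numerator and denominator separately.
  f(x) = 2·atan(x)   ⇒   f'(x) = 2/(x^2 + 1)
  g(x) = tan(x)   ⇒   g'(x) = tan(x)^2 + 1
  lim(x→0) f'(x)/g'(x) = lim(x→0) (2/(x^2 + 1))/(tan(x)^2 + 1)
  = 2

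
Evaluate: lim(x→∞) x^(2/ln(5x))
This is an exponential indeterminate form.

For exponential indeterminate forms, take the natural log:
  Let L = lim(x→∞) x^(2/ln(5x))
  Then ln(L) = lim(x→∞) [exponent × ln(base)]
  Evaluate using L'Hôpital or standard limits, then exponentiate.
  L = e²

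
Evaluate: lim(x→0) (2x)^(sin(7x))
This is an exponential indeterminate form.

For exponential indeterminate forms, take the natural log:
  Let L = lim(x→0) (2x)^(sin(7x))
  Then ln(L) = lim(x→0) [exponent × ln(base)]
  Evaluate using L'Hôpital or standard limits, then exponentiate.
  L = 1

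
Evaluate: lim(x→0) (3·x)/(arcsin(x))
This is a 0/0 indeterminate form.

Apply L'Hôpital's rule: differentiate numerator and denominator separately.
  f(x) = 3·x   ⇒   f'(x) = 3
  g(x) = asin(x)   ⇒   g'(x) = 1/sqrt(1 - x^2)
  lim(x→0) f'(x)/g'(x) = lim(x→0) (3)/(1/sqrt(1 - x^2))
  = 3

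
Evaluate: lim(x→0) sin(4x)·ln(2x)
This is a 0·∞ indeterminate form.

Rewrite 0·∞ as a quotient (0/0 or ∞/∞ form), then apply L'Hôpital's rule:
  lim(x→0) sin(4x)·ln(2x) = 0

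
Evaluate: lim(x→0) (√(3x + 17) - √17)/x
This is a standard limit.

Factor or rationalize the expression:
  lim(x→0) (√(3x + 17) - √17)/x = 3·sqrt(17)/34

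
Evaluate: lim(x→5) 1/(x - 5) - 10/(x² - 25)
This is an ∞-∞ indeterminate form.

Combine fractions or rationalize to convert ∞-∞ to 0/0 form:
  lim(x→5) 1/(x - 5) - 10/(x² - 25) = 1/10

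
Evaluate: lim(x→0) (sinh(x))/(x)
This is a 0/0 indeterminate form.

Apply L'Hôpital's rule: differentiate numerator and denominator separately.
  f(x) = sinh(x)   ⇒   f'(x) = cosh(x)
  g(x) = x   ⇒   g'(x) = 1
  lim(x→0) f'(x)/g'(x) = lim(x→0) (cosh(x))/(1)
  = 1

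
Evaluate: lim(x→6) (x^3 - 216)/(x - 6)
This is a standard limit.

Factor or rationalize the expression:
  lim(x→6) (x^3 - 216)/(x - 6) = 108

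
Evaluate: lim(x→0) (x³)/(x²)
This is a 0/0 indeterminate form.

Apply L'Hôpital's rule: differentiate numerator and denominator separately.
  f(x) = x^3   ⇒   f'(x) = 3·x^2
  g(x) = x^2   ⇒   g'(x) = 2·x
  lim(x→0) f'(x)/g'(x) = lim(x→0) (3·x^2)/(2·x)
  = 0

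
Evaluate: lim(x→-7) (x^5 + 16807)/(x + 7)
This is a standard limit.

Factor or rationalize the expression:
  lim(x→-7) (x^5 + 16807)/(x + 7) = 12005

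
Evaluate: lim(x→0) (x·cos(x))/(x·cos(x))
This is a 0/0 indeterminate form.

Apply L'Hôpital's rule: differentiate numerator and denominator separately.
  f(x) = x·cos(x)   ⇒   f'(x) = -x·sin(x) + cos(x)
  g(x) = x·cos(x)   ⇒   g'(x) = -x·sin(x) + cos(x)
  lim(x→0) f'(x)/g'(x) = lim(x→0) (-x·sin(x) + cos(x))/(-x·sin(x) + cos(x))
  = 1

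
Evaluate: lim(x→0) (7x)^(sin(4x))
This is an exponential indeterminate form.

For exponential indeterminate forms, take the natural log:
  Let L = lim(x→0) (7x)^(sin(4x))
  Then ln(L) = lim(x→0) [exponent × ln(base)]
  Evaluate using L'Hôpital or standard limits, then exponentiate.
  L = 1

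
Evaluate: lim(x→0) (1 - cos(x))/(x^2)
This is a 0/0 indeterminate form.

Apply L'Hôpital's rule: differentiate numerator and denominator separately.
  f(x) = 1 - cos(x)   ⇒   f'(x) = sin(x)
  g(x) = x^2   ⇒   g'(x) = 2·x
  lim(x→0) f'(x)/g'(x) = lim(x→0) (sin(x))/(2·x)
  = 1/2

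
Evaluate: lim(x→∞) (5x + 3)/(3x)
This is an ∞/∞ indeterminate form.

Apply L'Hôpital's rule: differentiate numerator and denominator separately.
  f(x) = 5·x + 3   ⇒   f'(x) = 5
  g(x) = 3·x   ⇒   g'(x) = 3
  lim(x→∞) f'(x)/g'(x) = lim(x→∞) (5)/(3)
  = 5/3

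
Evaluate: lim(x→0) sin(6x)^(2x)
This is an exponential indeterminate form.

For exponential indeterminate forms, take the natural log:
  Let L = lim(x→0) sin(6x)^(2x)
  Then ln(L) = lim(x→0) [exponent × ln(base)]
  Evaluate using L'Hôpital or standard limits, then exponentiate.
  L = 1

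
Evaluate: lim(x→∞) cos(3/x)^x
This is an exponential indeterminate form.

For exponential indeterminate forms, take the natural log:
  Let L = lim(x→∞) cos(3/x)^x
  Then ln(L) = lim(x→∞) [exponent × ln(base)]
  Evaluate using L'Hôpital or standard limits, then exponentiate.
  L = 1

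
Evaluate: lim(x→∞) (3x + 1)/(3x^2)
This is an ∞/∞ indeterminate form.

Apply L'Hôpital's rule: differentiate numerator and denominator separately.
  f(x) = 3·x + 1   ⇒   f'(x) = 3
  g(x) = 3·x^2   ⇒   g'(x) = 6·x
  lim(x→∞) f'(x)/g'(x) = lim(x→∞) (3)/(6·x)
  = 0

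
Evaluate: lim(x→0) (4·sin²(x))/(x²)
This is a 0/0 indeterminate form.

Apply L'Hôpital's rule: differentiate numerator and denominator separately.
  f(x) = 4·sin(x)^2   ⇒   f'(x) = 8·sin(x)·cos(x)
  g(x) = x^2   ⇒   g'(x) = 2·x
  lim(x→0) f'(x)/g'(x) = lim(x→0) (8·sin(x)·cos(x))/(2·x)
  = 4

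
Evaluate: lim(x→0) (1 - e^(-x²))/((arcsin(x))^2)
This is a 0/0 indeterminate form.

Apply L'Hôpital's rule: differentiate numerator and denominator separately.
  f(x) = 1 - e^(-x^2)   ⇒   f'(x) = 2·x·e^(-x^2)
  g(x) = asin(x)^2   ⇒   g'(x) = 2·asin(x)/sqrt(1 - x^2)
  lim(x→0) f'(x)/g'(x) = lim(x→0) (2·x·e^(-x^2))/(2·asin(x)/sqrt(1 - x^2))
  = 1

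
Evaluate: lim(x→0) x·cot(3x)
This is a 0·∞ indeterminate form.

Rewrite 0·∞ as a quotient (0/0 or ∞/∞ form), then apply L'Hôpital's rule:
  lim(x→0) x·cot(3x) = 1/3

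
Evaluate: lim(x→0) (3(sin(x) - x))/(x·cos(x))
This is a 0/0 indeterminate form.

Apply L'Hôpital's rule: differentiate numerator and denominator separately.
  f(x) = -3·x + 3·sin(x)   ⇒   f'(x) = 3·cos(x) - 3
  g(x) = x·cos(x)   ⇒   g'(x) = -x·sin(x) + cos(x)
  lim(x→0) f'(x)/g'(x) = lim(x→0) (3·cos(x) - 3)/(-x·sin(x) + cos(x))
  = 0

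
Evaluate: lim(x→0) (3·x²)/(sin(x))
This is a 0/0 indeterminate form.

Apply L'Hôpital's rule: differentiate numerator and denominator separately.
  f(x) = 3·x^2   ⇒   f'(x) = 6·x
  g(x) = sin(x)   ⇒   g'(x) = cos(x)
  lim(x→0) f'(x)/g'(x) = lim(x→0) (6·x)/(cos(x))
  = 0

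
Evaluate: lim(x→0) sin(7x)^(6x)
This is an exponential indeterminate form.

For exponential indeterminate forms, take the natural log:
  Let L = lim(x→0) sin(7x)^(6x)
  Then ln(L) = lim(x→0) [exponent × ln(base)]
  Evaluate using L'Hôpital or standard limits, then exponentiate.
  L = 1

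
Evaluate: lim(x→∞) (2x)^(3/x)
This is an exponential indeterminate form.

For exponential indeterminate forms, take the natural log:
  Let L = lim(x→∞) (2x)^(3/x)
  Then ln(L) = lim(x→∞) [exponent × ln(base)]
  Evaluate using L'Hôpital or standard limits, then exponentiate.
  L = 1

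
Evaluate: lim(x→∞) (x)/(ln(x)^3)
This is an ∞/∞ indeterminate form.

Apply L'Hôpital's rule: differentiate numerator and denominator separately.
  f(x) = x   ⇒   f'(x) = 1
  g(x) = ln(x)^3   ⇒   g'(x) = 3·ln(x)^2/x
  lim(x→∞) f'(x)/g'(x) = lim(x→∞) (1)/(3·ln(x)^2/x)
  = ∞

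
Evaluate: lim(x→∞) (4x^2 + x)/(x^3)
This is an ∞/∞ indeterminate form.

Apply L'Hôpital's rule: differentiate numerator and denominator separately.
  f(x) = 4·x^2 + x   ⇒   f'(x) = 8·x + 1
  g(x) = x^3   ⇒   g'(x) = 3·x^2
  lim(x→∞) f'(x)/g'(x) = lim(x→∞) (8·x + 1)/(3·x^2)
  = 0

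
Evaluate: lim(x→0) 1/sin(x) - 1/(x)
This is an ∞-∞ indeterminate form.

Combine fractions or rationalize to convert ∞-∞ to 0/0 form:
  lim(x→0) 1/sin(x) - 1/(x) = 0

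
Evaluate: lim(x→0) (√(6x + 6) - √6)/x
This is a standard limit.

Factor or rationalize the expression:
  lim(x→0) (√(6x + 6) - √6)/x = sqrt(6)/2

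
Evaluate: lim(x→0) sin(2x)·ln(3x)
This is a 0·∞ indeterminate form.

Rewrite 0·∞ as a quotient (0/0 or ∞/∞ form), then apply L'Hôpital's rule:
  lim(x→0) sin(2x)·ln(3x) = 0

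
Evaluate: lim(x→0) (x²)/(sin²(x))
This is a 0/0 indeterminate form.

Apply L'Hôpital's rule: differentiate numerator and denominator separately.
  f(x) = x^2   ⇒   f'(x) = 2·x
  g(x) = sin(x)^2   ⇒   g'(x) = 2·sin(x)·cos(x)
  lim(x→0) f'(x)/g'(x) = lim(x→0) (2·x)/(2·sin(x)·cos(x))
  = 1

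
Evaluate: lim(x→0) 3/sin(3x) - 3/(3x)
This is an ∞-∞ indeterminate form.

Combine fractions or rationalize to convert ∞-∞ to 0/0 form:
  lim(x→0) 3/sin(3x) - 3/(3x) = 0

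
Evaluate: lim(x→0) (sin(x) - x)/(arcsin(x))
This is a 0/0 indeterminate form.

Apply L'Hôpital's rule: differentiate numerator and denominator separately.
  f(x) = -x + sin(x)   ⇒   f'(x) = cos(x) - 1
  g(x) = asin(x)   ⇒   g'(x) = 1/sqrt(1 - x^2)
  lim(x→0) f'(x)/g'(x) = lim(x→0) (cos(x) - 1)/(1/sqrt(1 - x^2))
  = 0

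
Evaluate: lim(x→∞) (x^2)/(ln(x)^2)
This is an ∞/∞ indeterminate form.

Apply L'Hôpital's rule: differentiate numerator and denominator separately.
  f(x) = x^2   ⇒   f'(x) = 2·x
  g(x) = ln(x)^2   ⇒   g'(x) = 2·ln(x)/x
  lim(x→∞) f'(x)/g'(x) = lim(x→∞) (2·x)/(2·ln(x)/x)
  = ∞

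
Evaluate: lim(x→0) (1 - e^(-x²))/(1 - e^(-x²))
This is a 0/0 indeterminate form.

Apply L'Hôpital's rule: differentiate numerator and denominator separately.
  f(x) = 1 - e^(-x^2)   ⇒   f'(x) = 2·x·e^(-x^2)
  g(x) = 1 - e^(-x^2)   ⇒   g'(x) = 2·x·e^(-x^2)
  lim(x→0) f'(x)/g'(x) = lim(x→0) (2·x·e^(-x^2))/(2·x·e^(-x^2))
  = 1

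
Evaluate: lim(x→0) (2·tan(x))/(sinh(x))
This is a 0/0 indeterminate form.

Apply L'Hôpital's rule: differentiate numerator and denominator separately.
  f(x) = 2·tan(x)   ⇒   f'(x) = 2·tan(x)^2 + 2
  g(x) = sinh(x)   ⇒   g'(x) = cosh(x)
  lim(x→0) f'(x)/g'(x) = lim(x→0) (2·tan(x)^2 + 2)/(cosh(x))
  = 2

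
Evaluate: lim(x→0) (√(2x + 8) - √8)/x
This is a standard limit.

Factor or rationalize the expression:
  lim(x→0) (√(2x + 8) - √8)/x = sqrt(2)/4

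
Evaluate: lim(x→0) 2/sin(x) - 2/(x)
This is an ∞-∞ indeterminate form.

Combine fractions or rationalize to convert ∞-∞ to 0/0 form:
  lim(x→0) 2/sin(x) - 2/(x) = 0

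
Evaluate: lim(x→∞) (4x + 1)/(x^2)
This is an ∞/∞ indeterminate form.

Apply L'Hôpital's rule: differentiate numerator and denominator separately.
  f(x) = 4·x + 1   ⇒   f'(x) = 4
  g(x) = x^2   ⇒   g'(x) = 2·x
  lim(x→∞) f'(x)/g'(x) = lim(x→∞) (4)/(2·x)
  = 0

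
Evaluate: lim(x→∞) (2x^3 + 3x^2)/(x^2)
This is an ∞/∞ indeterminate form.

Apply L'Hôpital's rule: differentiate numerator and denominator separately.
  f(x) = 2·x^3 + 3·x^2   ⇒   f'(x) = 6·x^2 + 6·x
  g(x) = x^2   ⇒   g'(x) = 2·x
  lim(x→∞) f'(x)/g'(x) = lim(x→∞) (6·x^2 + 6·x)/(2·x)
  = ∞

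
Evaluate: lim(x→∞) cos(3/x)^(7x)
This is an exponential indeterminate form.

For exponential indeterminate forms, take the natural log:
  Let L = lim(x→∞) cos(3/x)^(7x)
  Then ln(L) = lim(x→∞) [exponent × ln(base)]
  Evaluate using L'Hôpital or standard limits, then exponentiate.
  L = 1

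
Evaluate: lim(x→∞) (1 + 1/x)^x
This is an exponential indeterminate form.

For exponential indeterminate forms, take the natural log:
  Let L = lim(x→∞) (1 + 1/x)^x
  Then ln(L) = lim(x→∞) [exponent × ln(base)]
  Evaluate using L'Hôpital or standard limits, then exponentiate.
  L = e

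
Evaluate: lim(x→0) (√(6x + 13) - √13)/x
This is a standard limit.

Factor or rationalize the expression:
  lim(x→0) (√(6x + 13) - √13)/x = 3·sqrt(13)/13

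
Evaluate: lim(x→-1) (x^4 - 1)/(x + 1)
This is a standard limit.

Factor or rationalize the expression:
  lim(x→-1) (x^4 - 1)/(x + 1) = -4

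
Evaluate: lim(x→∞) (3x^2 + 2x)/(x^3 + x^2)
This is an ∞/∞ indeterminate form.

Apply L'Hôpital's rule: differentiate numerator and denominator separately.
  f(x) = 3·x^2 + 2·x   ⇒   f'(x) = 6·x + 2
  g(x) = x^3 + x^2   ⇒   g'(x) = 3·x^2 + 2·x
  lim(x→∞) f'(x)/g'(x) = lim(x→∞) (6·x + 2)/(3·x^2 + 2·x)
  = 0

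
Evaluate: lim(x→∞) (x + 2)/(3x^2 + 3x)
This is an ∞/∞ indeterminate form.

Apply L'Hôpital's rule: differentiate numerator and denominator separately.
  f(x) = x + 2   ⇒   f'(x) = 1
  g(x) = 3·x^2 + 3·x   ⇒   g'(x) = 6·x + 3
  lim(x→∞) f'(x)/g'(x) = lim(x→∞) (1)/(6·x + 3)
  = 0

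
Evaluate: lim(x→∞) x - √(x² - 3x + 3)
This is an ∞-∞ indeterminate form.

Combine fractions or rationalize to convert ∞-∞ to 0/0 form:
  lim(x→∞) x - √(x² - 3x + 3) = 3/2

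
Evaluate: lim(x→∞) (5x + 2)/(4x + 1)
This is an ∞/∞ indeterminate form.

Apply L'Hôpital's rule: differentiate numerator and denominator separately.
  f(x) = 5·x + 2   ⇒   f'(x) = 5
  g(x) = 4·x + 1   ⇒   g'(x) = 4
  lim(x→∞) f'(x)/g'(x) = lim(x→∞) (5)/(4)
  = 5/4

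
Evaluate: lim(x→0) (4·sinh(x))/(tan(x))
This is a 0/0 indeterminate form.

Apply L'Hôpital's rule: differentiate numerator and denominator separately.
  f(x) = 4·sinh(x)   ⇒   f'(x) = 4·cosh(x)
  g(x) = tan(x)   ⇒   g'(x) = tan(x)^2 + 1
  lim(x→0) f'(x)/g'(x) = lim(x→0) (4·cosh(x))/(tan(x)^2 + 1)
  = 4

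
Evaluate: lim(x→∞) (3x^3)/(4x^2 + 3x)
This is an ∞/∞ indeterminate form.

Apply L'Hôpital's rule: differentiate numerator and denominator separately.
  f(x) = 3·x^3   ⇒   f'(x) = 9·x^2
  g(x) = 4·x^2 + 3·x   ⇒   g'(x) = 8·x + 3
  lim(x→∞) f'(x)/g'(x) = lim(x→∞) (9·x^2)/(8·x + 3)
  = ∞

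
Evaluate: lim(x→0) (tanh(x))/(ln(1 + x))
This is a 0/0 indeterminate form.

Apply L'Hôpital's rule: differentiate numerator and denominator separately.
  f(x) = tanh(x)   ⇒   f'(x) = 1 - tanh(x)^2
  g(x) = ln(x + 1)   ⇒   g'(x) = 1/(x + 1)
  lim(x→0) f'(x)/g'(x) = lim(x→0) (1 - tanh(x)^2)/(1/(x + 1))
  = 1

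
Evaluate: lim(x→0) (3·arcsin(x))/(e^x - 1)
This is a 0/0 indeterminate form.

Apply L'Hôpital's rule: differentiate numerator and denominator separately.
  f(x) = 3·asin(x)   ⇒   f'(x) = 3/sqrt(1 - x^2)
  g(x) = e^(x) - 1   ⇒   g'(x) = e^(x)
  lim(x→0) f'(x)/g'(x) = lim(x→0) (3/sqrt(1 - x^2))/(e^(x))
  = 3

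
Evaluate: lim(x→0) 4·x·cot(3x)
This is a 0·∞ indeterminate form.

Rewrite 0·∞ as a quotient (0/0 or ∞/∞ form), then apply L'Hôpital's rule:
  lim(x→0) 4·x·cot(3x) = 4/3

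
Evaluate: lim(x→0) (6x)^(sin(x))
This is an exponential indeterminate form.

For exponential indeterminate forms, take the natural log:
  Let L = lim(x→0) (6x)^(sin(x))
  Then ln(L) = lim(x→0) [exponent × ln(base)]
  Evaluate using L'Hôpital or standard limits, then exponentiate.
  L = 1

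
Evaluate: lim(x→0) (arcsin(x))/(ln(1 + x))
This is a 0/0 indeterminate form.

Apply L'Hôpital's rule: differentiate numerator and denominator separately.
  f(x) = asin(x)   ⇒   f'(x) = 1/sqrt(1 - x^2)
  g(x) = ln(x + 1)   ⇒   g'(x) = 1/(x + 1)
  lim(x→0) f'(x)/g'(x) = lim(x→0) (1/sqrt(1 - x^2))/(1/(x + 1))
  = 1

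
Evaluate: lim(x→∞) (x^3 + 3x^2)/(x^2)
This is an ∞/∞ indeterminate form.

Apply L'Hôpital's rule: differentiate numerator and denominator separately.
  f(x) = x^3 + 3·x^2   ⇒   f'(x) = 3·x^2 + 6·x
  g(x) = x^2   ⇒   g'(x) = 2·x
  lim(x→∞) f'(x)/g'(x) = lim(x→∞) (3·x^2 + 6·x)/(2·x)
  = ∞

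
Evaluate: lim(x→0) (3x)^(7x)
This is an exponential indeterminate form.

For exponential indeterminate forms, take the natural log:
  Let L = lim(x→0) (3x)^(7x)
  Then ln(L) = lim(x→0) [exponent × ln(base)]
  Evaluate using L'Hôpital or standard limits, then exponentiate.
  L = 1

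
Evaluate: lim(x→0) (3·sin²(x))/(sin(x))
This is a 0/0 indeterminate form.

Apply L'Hôpital's rule: differentiate numerator and denominator separately.
  f(x) = 3·sin(x)^2   ⇒   f'(x) = 6·sin(x)·cos(x)
  g(x) = sin(x)   ⇒   g'(x) = cos(x)
  lim(x→0) f'(x)/g'(x) = lim(x→0) (6·sin(x)·cos(x))/(cos(x))
  = 0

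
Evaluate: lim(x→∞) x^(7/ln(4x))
This is an exponential indeterminate form.

For exponential indeterminate forms, take the natural log:
  Let L = lim(x→∞) x^(7/ln(4x))
  Then ln(L) = lim(x→∞) [exponent × ln(base)]
  Evaluate using L'Hôpital or standard limits, then exponentiate.
  L = e^(7)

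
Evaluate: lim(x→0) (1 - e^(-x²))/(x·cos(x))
This is a 0/0 indeterminate form.

Apply L'Hôpital's rule: differentiate numerator and denominator separately.
  f(x) = 1 - e^(-x^2)   ⇒   f'(x) = 2·x·e^(-x^2)
  g(x) = x·cos(x)   ⇒   g'(x) = -x·sin(x) + cos(x)
  lim(x→0) f'(x)/g'(x) = lim(x→0) (2·x·e^(-x^2))/(-x·sin(x) + cos(x))
  = 0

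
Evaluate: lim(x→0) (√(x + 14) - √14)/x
This is a standard limit.

Factor or rationalize the expression:
  lim(x→0) (√(x + 14) - √14)/x = sqrt(14)/28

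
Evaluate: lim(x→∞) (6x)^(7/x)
This is an exponential indeterminate form.

For exponential indeterminate forms, take the natural log:
  Let L = lim(x→∞) (6x)^(7/x)
  Then ln(L) = lim(x→∞) [exponent × ln(base)]
  Evaluate using L'Hôpital or standard limits, then exponentiate.
  L = 1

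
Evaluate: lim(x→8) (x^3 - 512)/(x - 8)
This is a standard limit.

Factor or rationalize the expression:
  lim(x→8) (x^3 - 512)/(x - 8) = 192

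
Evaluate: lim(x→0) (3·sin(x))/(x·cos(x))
This is a 0/0 indeterminate form.

Apply L'Hôpital's rule: differentiate numerator and denominator separately.
  f(x) = 3·sin(x)   ⇒   f'(x) = 3·cos(x)
  g(x) = x·cos(x)   ⇒   g'(x) = -x·sin(x) + cos(x)
  lim(x→0) f'(x)/g'(x) = lim(x→0) (3·cos(x))/(-x·sin(x) + cos(x))
  = 3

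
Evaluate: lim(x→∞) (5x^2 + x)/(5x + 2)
This is an ∞/∞ indeterminate form.

Apply L'Hôpital's rule: differentiate numerator and denominator separately.
  f(x) = 5·x^2 + x   ⇒   f'(x) = 10·x + 1
  g(x) = 5·x + 2   ⇒   g'(x) = 5
  lim(x→∞) f'(x)/g'(x) = lim(x→∞) (10·x + 1)/(5)
  = ∞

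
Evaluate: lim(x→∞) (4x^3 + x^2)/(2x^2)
This is an ∞/∞ indeterminate form.

Apply L'Hôpital's rule: differentiate numerator and denominator separately.
  f(x) = 4·x^3 + x^2   ⇒   f'(x) = 12·x^2 + 2·x
  g(x) = 2·x^2   ⇒   g'(x) = 4·x
  lim(x→∞) f'(x)/g'(x) = lim(x→∞) (12·x^2 + 2·x)/(4·x)
  = ∞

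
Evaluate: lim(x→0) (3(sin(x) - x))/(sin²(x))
This is a 0/0 indeterminate form.

Apply L'Hôpital's rule: differentiate numerator and denominator separately.
  f(x) = -3·x + 3·sin(x)   ⇒   f'(x) = 3·cos(x) - 3
  g(x) = sin(x)^2   ⇒   g'(x) = 2·sin(x)·cos(x)
  lim(x→0) f'(x)/g'(x) = lim(x→0) (3·cos(x) - 3)/(2·sin(x)·cos(x))
  = 0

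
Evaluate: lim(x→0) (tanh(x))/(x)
This is a 0/0 indeterminate form.

Apply L'Hôpital's rule: differentiate numerator and denominator separately.
  f(x) = tanh(x)   ⇒   f'(x) = 1 - tanh(x)^2
  g(x) = x   ⇒   g'(x) = 1
  lim(x→0) f'(x)/g'(x) = lim(x→0) (1 - tanh(x)^2)/(1)
  = 1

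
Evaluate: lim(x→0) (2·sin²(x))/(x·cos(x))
This is a 0/0 indeterminate form.

Apply L'Hôpital's rule: differentiate numerator and denominator separately.
  f(x) = 2·sin(x)^2   ⇒   f'(x) = 4·sin(x)·cos(x)
  g(x) = x·cos(x)   ⇒   g'(x) = -x·sin(x) + cos(x)
  lim(x→0) f'(x)/g'(x) = lim(x→0) (4·sin(x)·cos(x))/(-x·sin(x) + cos(x))
  = 0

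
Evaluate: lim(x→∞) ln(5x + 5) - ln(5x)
This is an ∞-∞ indeterminate form.

Combine fractions or rationalize to convert ∞-∞ to 0/0 form:
  lim(x→∞) ln(5x + 5) - ln(5x) = 0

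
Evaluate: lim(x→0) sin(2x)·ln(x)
This is a 0·∞ indeterminate form.

Rewrite 0·∞ as a quotient (0/0 or ∞/∞ form), then apply L'Hôpital's rule:
  lim(x→0) sin(2x)·ln(x) = 0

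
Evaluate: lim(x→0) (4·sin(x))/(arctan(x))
This is a 0/0 indeterminate form.

Apply L'Hôpital's rule: differentiate numerator and denominator separately.
  f(x) = 4·sin(x)   ⇒   f'(x) = 4·cos(x)
  g(x) = atan(x)   ⇒   g'(x) = 1/(x^2 + 1)
  lim(x→0) f'(x)/g'(x) = lim(x→0) (4·cos(x))/(1/(x^2 + 1))
  = 4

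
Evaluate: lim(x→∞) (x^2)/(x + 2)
This is an ∞/∞ indeterminate form.

Apply L'Hôpital's rule: differentiate numerator and denominator separately.
  f(x) = x^2   ⇒   f'(x) = 2·x
  g(x) = x + 2   ⇒   g'(x) = 1
  lim(x→∞) f'(x)/g'(x) = lim(x→∞) (2·x)/(1)
  = ∞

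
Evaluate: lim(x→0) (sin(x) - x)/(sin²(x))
This is a 0/0 indeterminate form.

Apply L'Hôpital's rule: differentiate numerator and denominator separately.
  f(x) = -x + sin(x)   ⇒   f'(x) = cos(x) - 1
  g(x) = sin(x)^2   ⇒   g'(x) = 2·sin(x)·cos(x)
  lim(x→0) f'(x)/g'(x) = lim(x→0) (cos(x) - 1)/(2·sin(x)·cos(x))
  = 0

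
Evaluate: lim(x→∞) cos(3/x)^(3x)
This is an exponential indeterminate form.

For exponential indeterminate forms, take the natural log:
  Let L = lim(x→∞) cos(3/x)^(3x)
  Then ln(L) = lim(x→∞) [exponent × ln(base)]
  Evaluate using L'Hôpital or standard limits, then exponentiate.
  L = 1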